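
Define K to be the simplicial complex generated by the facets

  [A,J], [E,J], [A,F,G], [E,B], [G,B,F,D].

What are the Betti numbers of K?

Order the vertices as A < B < D < E < F < G < J. Listing each simplex with vertices in this order, K has dimension 3 with simplices:

  0-simplices (7): A, B, D, E, F, G, J
  1-simplices (11): AF, AG, AJ, BD, BE, BF, BG, DF, DG, EJ, FG
  2-simplices (5): AFG, BDF, BDG, BFG, DFG
  3-simplices (1): BDFG

so the chain groups are C_0 ≅ Z^7, C_1 ≅ Z^11, C_2 ≅ Z^5, C_3 ≅ Z^1.

Boundary ∂_1: C_1 → C_0 sends each edge [p,q] (with p < q) to q − p. For instance
  ∂AG = G − A.
The resulting 7×11 matrix has rank 6, and its Smith normal form has invariant factors (1,1,1,1,1,1).

Boundary ∂_2: C_2 → C_1 maps a triangle to the signed sum of its edges. For instance
  ∂BDG = DG − BG + BD,
  ∂DFG = FG − DG + DF.
As a 11×5 matrix over Z this has rank 4, with invariant factors (1,1,1,1).

∂_3: C_3 → C_2 sends each 3-simplex σ to the alternating sum Σ_i (−1)^i (σ with its i-th vertex removed). For instance
  ∂BDFG = DFG − BFG + BDG − BDF.
The resulting 5×1 matrix has rank 1, and its Smith normal form has invariant factors (1).

From H_k ≅ ker(∂_k) / im(∂_{k+1}) we obtain:

  H_0: rank C_0 − rank ∂_1 = 7 − 6 = 1, and the invariant factors of ∂_1 are all 1, so H_0 = Z.
  H_1: rank ker ∂_1 − rank ∂_2 = (11 − 6) − 4 = 1, and the invariant factors of ∂_2 are all 1, so H_1 = Z.
  H_2: rank ker ∂_2 − rank ∂_3 = (5 − 4) − 1 = 0, and the invariant factors of ∂_3 are all 1, so H_2 = 0.
  H_3: rank ker ∂_3 − rank ∂_4 = (1 − 1) − 0 = 0, and there is no ∂_4, so H_3 = 0.

As a check, the Euler characteristic is 7 − 11 + 5 − 1 = 0, which agrees with 1 − 1 + 0 − 0 = 0.

Hence the Betti numbers are b_0 = 1, b_1 = 1, b_2 = 0, b_3 = 0.

b_0 = 1, b_1 = 1, b_2 = 0, b_3 = 0.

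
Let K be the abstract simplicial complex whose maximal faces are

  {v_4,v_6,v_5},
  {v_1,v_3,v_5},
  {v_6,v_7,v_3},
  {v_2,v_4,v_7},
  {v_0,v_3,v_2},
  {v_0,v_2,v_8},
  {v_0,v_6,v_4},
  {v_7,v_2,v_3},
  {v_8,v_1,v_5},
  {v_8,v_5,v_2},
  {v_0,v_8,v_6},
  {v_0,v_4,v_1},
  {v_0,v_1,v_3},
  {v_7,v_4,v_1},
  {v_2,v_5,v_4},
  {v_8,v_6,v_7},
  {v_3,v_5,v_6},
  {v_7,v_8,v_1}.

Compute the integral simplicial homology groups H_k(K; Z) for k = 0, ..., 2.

H_0 = Z,  H_1 = Z^2,  H_2 = Z.

Take the total order v_0 < v_1 < v_2 < v_3 < v_4 < v_5 < v_6 < v_7 < v_8 on the vertex set. Then K (dimension 2) consists of the simplices:

  0-simplices (9): [v_0], [v_1], [v_2], [v_3], [v_4], [v_5], [v_6], [v_7], [v_8]
  1-simplices (27): (27 of them)
  2-simplices (18): (18 of them)

giving chain groups C_0 ≅ Z^9, C_1 ≅ Z^27, C_2 ≅ Z^18.

Boundary ∂_1: C_1 → C_0 maps an edge to its endpoints' difference, ∂[p,q] = q − p. For instance
  ∂[v_2,v_5] = [v_5] − [v_2].
The resulting 9×27 matrix has rank 8, and its Smith normal form has invariant factors (1,1,1,1,1,1,1,1).

Boundary ∂_2: C_2 → C_1 maps a triangle to the signed sum of its edges. For instance
  ∂[v_1,v_5,v_8] = [v_5,v_8] − [v_1,v_8] + [v_1,v_5],
  ∂[v_2,v_4,v_7] = [v_4,v_7] − [v_2,v_7] + [v_2,v_4].
The 27×18 boundary matrix has rank 17 and Smith normal form diag(1,1,1,1,1,1,1,1,1,1,1,1,1,1,1,1,1).

Computing H_k = (kernel of ∂_k) / (image of ∂_{k+1}):

  H_0: rank C_0 − rank ∂_1 = 9 − 8 = 1, and the invariant factors of ∂_1 are all 1, so H_0 = Z.
  H_1: rank ker ∂_1 − rank ∂_2 = (27 − 8) − 17 = 2, and the invariant factors of ∂_2 are all 1, so H_1 = Z^2.
  H_2: rank ker ∂_2 − rank ∂_3 = (18 − 17) − 0 = 1, and there is no ∂_3, so H_2 = Z.

As a check, the Euler characteristic is 9 − 27 + 18 = 0, which agrees with 1 − 2 + 1 = 0.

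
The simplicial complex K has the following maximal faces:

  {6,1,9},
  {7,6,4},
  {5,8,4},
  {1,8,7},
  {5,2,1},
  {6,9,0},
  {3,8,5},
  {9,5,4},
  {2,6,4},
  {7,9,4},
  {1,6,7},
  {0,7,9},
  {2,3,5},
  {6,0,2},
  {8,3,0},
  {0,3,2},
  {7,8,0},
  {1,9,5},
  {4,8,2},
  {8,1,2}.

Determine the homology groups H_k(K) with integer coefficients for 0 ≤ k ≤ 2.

H_0 ≅ Z,  H_1 ≅ Z ⊕ Z/2Z,  H_2 = 0.

Order the vertices as 0 < 1 < 2 < 3 < 4 < 5 < 6 < 7 < 8 < 9. Listing each simplex with vertices in this order, K has dimension 2 with simplices:

  0-simplices (10): [0], [1], [2], [3], [4], [5], [6], [7], [8], [9]
  1-simplices (30): (30 of them)
  2-simplices (20): (20 of them)

so the chain groups are C_0 ≅ Z^10, C_1 ≅ Z^30, C_2 ≅ Z^20.

∂_1: C_1 → C_0 maps an edge to its endpoints' difference, ∂[p,q] = q − p. For instance
  ∂[0,6] = [6] − [0].
This gives a 10×30 integer matrix of rank 9; reducing to Smith normal form yields diagonal entries (1,1,1,1,1,1,1,1,1).

∂_2: C_2 → C_1 sends each 2-simplex [p,q,r] to [q,r] − [p,r] + [p,q]. For instance
  ∂[4,5,8] = [5,8] − [4,8] + [4,5],
  ∂[0,6,9] = [6,9] − [0,9] + [0,6].
The resulting 30×20 matrix has rank 20, and its Smith normal form has invariant factors (1,1,1,1,1,1,1,1,1,1,1,1,1,1,1,1,1,1,1,2).

Now H_k = ker ∂_k / im ∂_{k+1}, so:

  H_0: rank C_0 − rank ∂_1 = 10 − 9 = 1, and the invariant factors of ∂_1 are all 1, so H_0 ≅ Z.
  H_1: rank ker ∂_1 − rank ∂_2 = (30 − 9) − 20 = 1, and ∂_2 has invariant factor 2 > 1, so H_1 ≅ Z ⊕ Z/2Z.
  H_2: rank ker ∂_2 − rank ∂_3 = (20 − 20) − 0 = 0, and there is no ∂_3, so H_2 ≅ 0.

(K is a triangulation of the Klein bottle.)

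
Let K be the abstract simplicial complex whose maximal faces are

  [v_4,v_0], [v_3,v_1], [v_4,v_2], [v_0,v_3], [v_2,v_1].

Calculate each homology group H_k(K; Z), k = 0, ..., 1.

K has 5 vertices, 5 edges.
rank ∂_0 = 0, rank ∂_1 = 4 ⇒ b_0 = 5 − 0 − 4 = 1; all invariant factors of ∂_1 are 1 so no torsion. So H_0 ≅ Z.
rank ∂_1 = 4, rank ∂_2 = 0 ⇒ b_1 = 5 − 4 − 0 = 1. So H_1 ≅ Z.

H_0 = Z,  H_1 = Z.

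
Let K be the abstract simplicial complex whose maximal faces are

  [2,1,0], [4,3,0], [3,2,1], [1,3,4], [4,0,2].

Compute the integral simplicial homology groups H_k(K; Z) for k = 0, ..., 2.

Take the total order 0 < 1 < 2 < 3 < 4 on the vertex set. Then K (dimension 2) consists of the simplices:

  0-simplices (5): [0], [1], [2], [3], [4]
  1-simplices (10): [0,1], [0,2], [0,3], [0,4], [1,2], [1,3], [1,4], [2,3], [2,4], [3,4]
  2-simplices (5): [0,1,2], [0,2,4], [0,3,4], [1,2,3], [1,3,4]

giving chain groups C_0 ≅ Z^5, C_1 ≅ Z^10, C_2 ≅ Z^5.

∂_1: C_1 → C_0 maps an edge to its endpoints' difference, ∂[p,q] = q − p.
The 5×10 boundary matrix has rank 4 and Smith normal form diag(1,1,1,1).

The boundary map ∂_2: C_2 → C_1 maps a triangle to the signed sum of its edges. For instance
  ∂[0,1,2] = [1,2] − [0,2] + [0,1],
  ∂[0,3,4] = [3,4] − [0,4] + [0,3].
The resulting 10×5 matrix has rank 5, and its Smith normal form has invariant factors (1,1,1,1,1).

Reading off H_k = ker ∂_k / im ∂_{k+1}:

  H_0: rank C_0 − rank ∂_1 = 5 − 4 = 1, and the invariant factors of ∂_1 are all 1, so H_0 ≅ Z.
  H_1: rank ker ∂_1 − rank ∂_2 = (10 − 4) − 5 = 1, and the invariant factors of ∂_2 are all 1, so H_1 ≅ Z.
  H_2: rank ker ∂_2 − rank ∂_3 = (5 − 5) − 0 = 0, and there is no ∂_3, so H_2 ≅ 0.

(K is a triangulation of the Möbius band.)

H_0 = Z,  H_1 = Z,  H_2 = 0.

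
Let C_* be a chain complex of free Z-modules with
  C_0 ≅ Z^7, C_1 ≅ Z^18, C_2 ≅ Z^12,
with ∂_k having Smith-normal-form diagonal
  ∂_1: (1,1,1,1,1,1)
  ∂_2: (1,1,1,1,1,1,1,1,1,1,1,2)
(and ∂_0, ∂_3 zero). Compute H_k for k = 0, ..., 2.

H_0: b_0 = 7 − 0 − 6 = 1; torsion from ∂_1 factors > 1: none. So H_0 = Z.
H_1: b_1 = 18 − 6 − 12 = 0; torsion from ∂_2 factors > 1: [2]. So H_1 = Z/2.
H_2: b_2 = 12 − 12 − 0 = 0; torsion from ∂_3 factors > 1: none. So H_2 = 0.

H_0 = Z,  H_1 = Z/2,  H_2 = 0.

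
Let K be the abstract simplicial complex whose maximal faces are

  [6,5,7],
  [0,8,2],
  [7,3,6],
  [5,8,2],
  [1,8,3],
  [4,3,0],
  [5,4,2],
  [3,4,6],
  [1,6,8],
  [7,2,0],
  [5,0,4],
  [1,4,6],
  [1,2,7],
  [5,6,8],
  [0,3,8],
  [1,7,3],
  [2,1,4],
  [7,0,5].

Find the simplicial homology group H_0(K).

Fix the vertex order 0 < 1 < 2 < 3 < 4 < 5 < 6 < 7 < 8 and write every simplex with vertices in increasing order. Then dim K = 2 and the simplices of K are:

  0-simplices (9): [0], [1], [2], [3], [4], [5], [6], [7], [8]
  1-simplices (27): (27 of them)
  2-simplices (18): [0,2,7], [0,2,8], [0,3,4], [0,3,8], [0,4,5], [0,5,7], [1,2,4], [1,2,7], [1,3,7], [1,3,8], [1,4,6], [1,6,8], [2,4,5], [2,5,8], [3,4,6], [3,6,7], [5,6,7], [5,6,8]

giving chain groups C_0 ≅ Z^9, C_1 ≅ Z^27, C_2 ≅ Z^18.

The boundary map ∂_1: C_1 → C_0 is given by ∂[p,q] = [q] − [p]. For instance
  ∂[5,7] = [7] − [5].
As a 9×27 matrix over Z this has rank 8, with invariant factors (1,1,1,1,1,1,1,1).

The boundary map ∂_2: C_2 → C_1 maps a triangle to the signed sum of its edges. For instance
  ∂[0,3,8] = [3,8] − [0,8] + [0,3],
  ∂[1,6,8] = [6,8] − [1,8] + [1,6].
This gives a 27×18 integer matrix of rank 18; reducing to Smith normal form yields diagonal entries (1,1,1,1,1,1,1,1,1,1,1,1,1,1,1,1,1,2).

From H_k ≅ ker(∂_k) / im(∂_{k+1}) we obtain:

  H_0: rank C_0 − rank ∂_1 = 9 − 8 = 1, and the invariant factors of ∂_1 are all 1, so H_0 ≅ Z.

(K is a triangulation of the Klein bottle.)

H_0 ≅ Z.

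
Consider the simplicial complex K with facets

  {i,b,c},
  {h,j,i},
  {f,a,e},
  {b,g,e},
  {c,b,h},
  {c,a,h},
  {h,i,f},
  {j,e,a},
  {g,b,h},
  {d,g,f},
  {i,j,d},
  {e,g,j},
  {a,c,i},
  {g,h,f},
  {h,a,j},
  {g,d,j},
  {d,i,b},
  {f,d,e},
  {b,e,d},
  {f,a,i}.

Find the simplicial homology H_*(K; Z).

H_0 = Z,  H_1 = Z ⊕ Z/2,  H_2 = 0.

Take the total order a < b < c < d < e < f < g < h < i < j on the vertex set. Then K (dimension 2) consists of the simplices:

  0-simplices (10): a, b, c, d, e, f, g, h, i, j
  1-simplices (30): ac, ae, af, ah, ai, aj, bc, bd, be, bg, bh, bi, ch, ci, de, df, dg, di, dj, ef, eg, ej, fg, fh, fi, gh, gj, hi, hj, ij
  2-simplices (20): ach, aci, aef, aej, afi, ahj, bch, bci, bde, bdi, beg, bgh, def, dfg, dgj, dij, egj, fgh, fhi, hij

giving chain groups C_0 ≅ Z^10, C_1 ≅ Z^30, C_2 ≅ Z^20.

The boundary map ∂_1: C_1 → C_0 maps an edge to its endpoints' difference, ∂[p,q] = q − p.
This gives a 10×30 integer matrix of rank 9; reducing to Smith normal form yields diagonal entries (1,1,1,1,1,1,1,1,1).

Boundary ∂_2: C_2 → C_1 sends each 2-simplex [p,q,r] to [q,r] − [p,r] + [p,q]. For instance
  ∂afi = fi − ai + af,
  ∂ach = ch − ah + ac.
As a 30×20 matrix over Z this has rank 20, with invariant factors (1,1,1,1,1,1,1,1,1,1,1,1,1,1,1,1,1,1,1,2).

Computing H_k = (kernel of ∂_k) / (image of ∂_{k+1}):

  H_0: rank C_0 − rank ∂_1 = 10 − 9 = 1, and the invariant factors of ∂_1 are all 1, so H_0 ≅ Z.
  H_1: rank ker ∂_1 − rank ∂_2 = (30 − 9) − 20 = 1, and ∂_2 has invariant factor 2 > 1, so H_1 ≅ Z ⊕ Z/2.
  H_2: rank ker ∂_2 − rank ∂_3 = (20 − 20) − 0 = 0, and there is no ∂_3, so H_2 ≅ 0.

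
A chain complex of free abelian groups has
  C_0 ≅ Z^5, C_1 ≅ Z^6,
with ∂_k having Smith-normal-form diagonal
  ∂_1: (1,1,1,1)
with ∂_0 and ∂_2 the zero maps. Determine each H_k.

H_0 = Z,  H_1 = Z^2.

H_0: b_0 = 5 − 0 − 4 = 1; torsion from ∂_1 factors > 1: none. So H_0 = Z.
H_1: b_1 = 6 − 4 − 0 = 2; torsion from ∂_2 factors > 1: none. So H_1 = Z^2.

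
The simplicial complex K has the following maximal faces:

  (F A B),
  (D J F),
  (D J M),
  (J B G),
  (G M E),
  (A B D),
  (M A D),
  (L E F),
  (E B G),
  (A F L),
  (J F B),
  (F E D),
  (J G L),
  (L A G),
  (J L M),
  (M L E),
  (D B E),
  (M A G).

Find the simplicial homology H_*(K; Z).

H_0 = Z,  H_1 = Z ⊕ Z/2Z,  H_2 = 0.

Fix the vertex order A < B < D < E < F < G < J < L < M and write every simplex with vertices in increasing order. Then dim K = 2 and the simplices of K are:

  0-simplices (9): A, B, D, E, F, G, J, L, M
  1-simplices (27): AB, AD, AF, AG, AL, AM, BD, BE, BF, BG, BJ, DE, DF, DJ, DM, EF, EG, EL, EM, FJ, FL, GJ, GL, GM, JL, JM, LM
  2-simplices (18): ABD, ABF, ADM, AFL, AGL, AGM, BDE, BEG, BFJ, BGJ, DEF, DFJ, DJM, EFL, EGM, ELM, GJL, JLM

Hence C_0 ≅ Z^9, C_1 ≅ Z^27, C_2 ≅ Z^18.

The boundary map ∂_1: C_1 → C_0 sends each edge [p,q] (with p < q) to q − p. For instance
  ∂EF = F − E.
The resulting 9×27 matrix has rank 8, and its Smith normal form has invariant factors (1,1,1,1,1,1,1,1).

∂_2: C_2 → C_1 sends each 2-simplex [p,q,r] to [q,r] − [p,r] + [p,q]. For instance
  ∂EGM = GM − EM + EG,
  ∂GJL = JL − GL + GJ.
This gives a 27×18 integer matrix of rank 18; reducing to Smith normal form yields diagonal entries (1,1,1,1,1,1,1,1,1,1,1,1,1,1,1,1,1,2).

Computing H_k = (kernel of ∂_k) / (image of ∂_{k+1}):

  H_0: rank C_0 − rank ∂_1 = 9 − 8 = 1, and the invariant factors of ∂_1 are all 1, so H_0 = Z.
  H_1: rank ker ∂_1 − rank ∂_2 = (27 − 8) − 18 = 1, and ∂_2 has invariant factor 2 > 1, so H_1 = Z ⊕ Z/2Z.
  H_2: rank ker ∂_2 − rank ∂_3 = (18 − 18) − 0 = 0, and there is no ∂_3, so H_2 = 0.

As a check, the Euler characteristic is 9 − 27 + 18 = 0, which agrees with 1 − 1 + 0 = 0.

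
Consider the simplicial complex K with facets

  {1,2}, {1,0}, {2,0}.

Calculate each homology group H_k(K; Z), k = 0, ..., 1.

K has 3 vertices, 3 edges.
rank ∂_0 = 0, rank ∂_1 = 2 ⇒ b_0 = 3 − 0 − 2 = 1; all invariant factors of ∂_1 are 1 so no torsion. So H_0 = Z.
rank ∂_1 = 2, rank ∂_2 = 0 ⇒ b_1 = 3 − 2 − 0 = 1. So H_1 = Z.

H_0 ≅ Z,  H_1 ≅ Z.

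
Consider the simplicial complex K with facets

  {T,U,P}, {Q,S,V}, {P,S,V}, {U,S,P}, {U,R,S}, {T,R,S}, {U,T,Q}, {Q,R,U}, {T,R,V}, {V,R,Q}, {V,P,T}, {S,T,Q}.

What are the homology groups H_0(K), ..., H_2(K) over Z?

H_0 ≅ Z,  H_1 ≅ Z/2,  H_2 = 0.

Take the total order P < Q < R < S < T < U < V on the vertex set. Then K (dimension 2) consists of the simplices:

  0-simplices (7): P, Q, R, S, T, U, V
  1-simplices (18): PS, PT, PU, PV, QR, QS, QT, QU, QV, RS, RT, RU, RV, ST, SU, SV, TU, TV
  2-simplices (12): PSU, PSV, PTU, PTV, QRU, QRV, QST, QSV, QTU, RST, RSU, RTV

giving chain groups C_0 ≅ Z^7, C_1 ≅ Z^18, C_2 ≅ Z^12.

∂_1: C_1 → C_0 is given by ∂[p,q] = [q] − [p]. For instance
  ∂RS = S − R.
The 7×18 boundary matrix has rank 6 and Smith normal form diag(1,1,1,1,1,1).

∂_2: C_2 → C_1 sends each 2-simplex [p,q,r] to [q,r] − [p,r] + [p,q]. For instance
  ∂PTV = TV − PV + PT,
  ∂QST = ST − QT + QS.
This gives a 18×12 integer matrix of rank 12; reducing to Smith normal form yields diagonal entries (1,1,1,1,1,1,1,1,1,1,1,2).

Reading off H_k = ker ∂_k / im ∂_{k+1}:

  H_0: rank C_0 − rank ∂_1 = 7 − 6 = 1, and the invariant factors of ∂_1 are all 1, so H_0 = Z.
  H_1: rank ker ∂_1 − rank ∂_2 = (18 − 6) − 12 = 0, and ∂_2 has invariant factor 2 > 1, so H_1 = Z/2.
  H_2: rank ker ∂_2 − rank ∂_3 = (12 − 12) − 0 = 0, and there is no ∂_3, so H_2 = 0.

As a check, the Euler characteristic is 7 − 18 + 12 = 1, which agrees with 1 − 0 + 0 = 1.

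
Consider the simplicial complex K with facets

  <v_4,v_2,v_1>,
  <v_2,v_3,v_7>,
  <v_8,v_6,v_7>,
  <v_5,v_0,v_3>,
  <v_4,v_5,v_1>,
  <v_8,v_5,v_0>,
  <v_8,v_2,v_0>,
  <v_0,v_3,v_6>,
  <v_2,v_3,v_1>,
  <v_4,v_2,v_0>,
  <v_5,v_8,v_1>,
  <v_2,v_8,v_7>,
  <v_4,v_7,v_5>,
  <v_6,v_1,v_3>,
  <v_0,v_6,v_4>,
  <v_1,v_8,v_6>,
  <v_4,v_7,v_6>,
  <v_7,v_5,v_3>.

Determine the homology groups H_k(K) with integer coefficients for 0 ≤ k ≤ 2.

Take the total order v_0 < v_1 < v_2 < v_3 < v_4 < v_5 < v_6 < v_7 < v_8 on the vertex set. Then K (dimension 2) consists of the simplices:

  0-simplices (9): [v_0], [v_1], [v_2], [v_3], [v_4], [v_5], [v_6], [v_7], [v_8]
  1-simplices (27): (27 of them)
  2-simplices (18): (18 of them)

Hence C_0 ≅ Z^9, C_1 ≅ Z^27, C_2 ≅ Z^18.

The boundary map ∂_1: C_1 → C_0 is given by ∂[p,q] = [q] − [p].
This gives a 9×27 integer matrix of rank 8; reducing to Smith normal form yields diagonal entries (1,1,1,1,1,1,1,1).

∂_2: C_2 → C_1 maps a triangle to the signed sum of its edges. For instance
  ∂[v_4,v_5,v_7] = [v_5,v_7] − [v_4,v_7] + [v_4,v_5],
  ∂[v_3,v_5,v_7] = [v_5,v_7] − [v_3,v_7] + [v_3,v_5].
The resulting 27×18 matrix has rank 17, and its Smith normal form has invariant factors (1,1,1,1,1,1,1,1,1,1,1,1,1,1,1,1,1).

Reading off H_k = ker ∂_k / im ∂_{k+1}:

  H_0: rank C_0 − rank ∂_1 = 9 − 8 = 1, and the invariant factors of ∂_1 are all 1, so H_0 ≅ Z.
  H_1: rank ker ∂_1 − rank ∂_2 = (27 − 8) − 17 = 2, and the invariant factors of ∂_2 are all 1, so H_1 ≅ Z^2.
  H_2: rank ker ∂_2 − rank ∂_3 = (18 − 17) − 0 = 1, and there is no ∂_3, so H_2 ≅ Z.

(K is a triangulation of the torus T^2.)

H_0 = Z,  H_1 = Z^2,  H_2 = Z.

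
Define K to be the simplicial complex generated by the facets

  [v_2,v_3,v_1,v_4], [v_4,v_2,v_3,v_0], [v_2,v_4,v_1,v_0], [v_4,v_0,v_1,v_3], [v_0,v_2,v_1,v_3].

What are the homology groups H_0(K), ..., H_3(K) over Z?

Fix the vertex order v_0 < v_1 < v_2 < v_3 < v_4 and write every simplex with vertices in increasing order. Then dim K = 3 and the simplices of K are:

  0-simplices (5): [v_0], [v_1], [v_2], [v_3], [v_4]
  1-simplices (10): [v_0,v_1], [v_0,v_2], [v_0,v_3], [v_0,v_4], [v_1,v_2], [v_1,v_3], [v_1,v_4], [v_2,v_3], [v_2,v_4], [v_3,v_4]
  2-simplices (10): [v_0,v_1,v_2], [v_0,v_1,v_3], [v_0,v_1,v_4], [v_0,v_2,v_3], [v_0,v_2,v_4], [v_0,v_3,v_4], [v_1,v_2,v_3], [v_1,v_2,v_4], [v_1,v_3,v_4], [v_2,v_3,v_4]
  3-simplices (5): [v_0,v_1,v_2,v_3], [v_0,v_1,v_2,v_4], [v_0,v_1,v_3,v_4], [v_0,v_2,v_3,v_4], [v_1,v_2,v_3,v_4]

Hence C_0 ≅ Z^5, C_1 ≅ Z^10, C_2 ≅ Z^10, C_3 ≅ Z^5.

The boundary map ∂_1: C_1 → C_0 sends each edge [p,q] (with p < q) to q − p. For instance
  ∂[v_2,v_4] = [v_4] − [v_2].
The resulting 5×10 matrix has rank 4, and its Smith normal form has invariant factors (1,1,1,1).

Boundary ∂_2: C_2 → C_1 sends each 2-simplex [p,q,r] to [q,r] − [p,r] + [p,q]. For instance
  ∂[v_0,v_1,v_4] = [v_1,v_4] − [v_0,v_4] + [v_0,v_1],
  ∂[v_0,v_2,v_3] = [v_2,v_3] − [v_0,v_3] + [v_0,v_2].
This gives a 10×10 integer matrix of rank 6; reducing to Smith normal form yields diagonal entries (1,1,1,1,1,1).

The boundary map ∂_3: C_3 → C_2 sends each 3-simplex σ to the alternating sum Σ_i (−1)^i (σ with its i-th vertex removed). For instance
  ∂[v_0,v_1,v_3,v_4] = [v_1,v_3,v_4] − [v_0,v_3,v_4] + [v_0,v_1,v_4] − [v_0,v_1,v_3],
  ∂[v_0,v_1,v_2,v_4] = [v_1,v_2,v_4] − [v_0,v_2,v_4] + [v_0,v_1,v_4] − [v_0,v_1,v_2].
The 10×5 boundary matrix has rank 4 and Smith normal form diag(1,1,1,1).

Reading off H_k = ker ∂_k / im ∂_{k+1}:

  H_0: rank C_0 − rank ∂_1 = 5 − 4 = 1, and the invariant factors of ∂_1 are all 1, so H_0 = Z.
  H_1: rank ker ∂_1 − rank ∂_2 = (10 − 4) − 6 = 0, and the invariant factors of ∂_2 are all 1, so H_1 = 0.
  H_2: rank ker ∂_2 − rank ∂_3 = (10 − 6) − 4 = 0, and the invariant factors of ∂_3 are all 1, so H_2 = 0.
  H_3: rank ker ∂_3 − rank ∂_4 = (5 − 4) − 0 = 1, and there is no ∂_4, so H_3 = Z.

H_0 ≅ Z,  H_1 = 0,  H_2 = 0,  H_3 ≅ Z.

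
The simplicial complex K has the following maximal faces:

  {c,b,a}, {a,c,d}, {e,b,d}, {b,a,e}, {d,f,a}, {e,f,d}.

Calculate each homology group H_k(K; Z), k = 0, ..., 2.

We work with the vertex ordering a < b < c < d < e < f. The simplices of K, each written with vertices in increasing order, are:

  0-simplices (6): a, b, c, d, e, f
  1-simplices (12): ab, ac, ad, ae, af, bc, bd, be, cd, de, df, ef
  2-simplices (6): abc, abe, acd, adf, bde, def

Hence C_0 ≅ Z^6, C_1 ≅ Z^12, C_2 ≅ Z^6.

The boundary map ∂_1: C_1 → C_0 sends each edge [p,q] (with p < q) to q − p. For instance
  ∂bc = c − b.
The resulting 6×12 matrix has rank 5, and its Smith normal form has invariant factors (1,1,1,1,1).

∂_2: C_2 → C_1 acts by ∂[p,q,r] = [q,r] − [p,r] + [p,q]. For instance
  ∂def = ef − df + de,
  ∂bde = de − be + bd.
As a 12×6 matrix over Z this has rank 6, with invariant factors (1,1,1,1,1,1).

Computing H_k = (kernel of ∂_k) / (image of ∂_{k+1}):

  H_0: rank C_0 − rank ∂_1 = 6 − 5 = 1, and the invariant factors of ∂_1 are all 1, so H_0 ≅ Z.
  H_1: rank ker ∂_1 − rank ∂_2 = (12 − 5) − 6 = 1, and the invariant factors of ∂_2 are all 1, so H_1 ≅ Z.
  H_2: rank ker ∂_2 − rank ∂_3 = (6 − 6) − 0 = 0, and there is no ∂_3, so H_2 ≅ 0.

As a check, the Euler characteristic is 6 − 12 + 6 = 0, which agrees with 1 − 1 + 0 = 0.

H_0 ≅ Z,  H_1 ≅ Z,  H_2 = 0.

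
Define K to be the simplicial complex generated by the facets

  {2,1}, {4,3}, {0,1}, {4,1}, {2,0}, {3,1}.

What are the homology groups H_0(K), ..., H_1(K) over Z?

Take the total order 0 < 1 < 2 < 3 < 4 on the vertex set. Then K (dimension 1) consists of the simplices:

  0-simplices (5): [0], [1], [2], [3], [4]
  1-simplices (6): [0,1], [0,2], [1,2], [1,3], [1,4], [3,4]

giving chain groups C_0 ≅ Z^5, C_1 ≅ Z^6.

∂_1: C_1 → C_0 sends each edge [p,q] (with p < q) to q − p. For instance
  ∂[1,2] = [2] − [1].
As a 5×6 matrix over Z this has rank 4, with invariant factors (1,1,1,1).

Reading off H_k = ker ∂_k / im ∂_{k+1}:

  H_0: rank C_0 − rank ∂_1 = 5 − 4 = 1, and the invariant factors of ∂_1 are all 1, so H_0 ≅ Z.
  H_1: rank ker ∂_1 − rank ∂_2 = (6 − 4) − 0 = 2, and there is no ∂_2, so H_1 ≅ Z^2.

As a check, the Euler characteristic is 5 − 6 = -1, which agrees with 1 − 2 = -1.

H_0 = Z,  H_1 = Z^2.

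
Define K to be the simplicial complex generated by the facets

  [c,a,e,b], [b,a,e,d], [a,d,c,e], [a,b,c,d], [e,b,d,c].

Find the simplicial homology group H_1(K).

H_1 = 0.

K has 5 vertices, 10 edges, 10 triangles, 5 3-simplices.
rank ∂_1 = 4, rank ∂_2 = 6 ⇒ b_1 = 10 − 4 − 6 = 0; all invariant factors of ∂_2 are 1 so no torsion. So H_1 = 0.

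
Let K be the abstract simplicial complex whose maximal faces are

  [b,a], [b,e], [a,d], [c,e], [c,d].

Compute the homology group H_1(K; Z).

H_1 ≅ Z.

K has 5 vertices, 5 edges.
rank ∂_1 = 4, rank ∂_2 = 0 ⇒ b_1 = 5 − 4 − 0 = 1. So H_1 ≅ Z.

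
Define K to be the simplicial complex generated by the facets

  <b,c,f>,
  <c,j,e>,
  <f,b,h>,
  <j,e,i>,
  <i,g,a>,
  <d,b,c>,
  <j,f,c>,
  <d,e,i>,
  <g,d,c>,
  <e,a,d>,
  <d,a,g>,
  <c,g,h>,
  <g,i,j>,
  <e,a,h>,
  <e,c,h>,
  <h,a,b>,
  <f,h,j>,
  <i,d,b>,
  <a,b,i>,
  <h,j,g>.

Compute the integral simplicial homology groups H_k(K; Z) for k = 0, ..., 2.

Order the vertices as a < b < c < d < e < f < g < h < i < j. Listing each simplex with vertices in this order, K has dimension 2 with simplices:

  0-simplices (10): a, b, c, d, e, f, g, h, i, j
  1-simplices (30): ab, ad, ae, ag, ah, ai, bc, bd, bf, bh, bi, cd, ce, cf, cg, ch, cj, de, dg, di, eh, ei, ej, fh, fj, gh, gi, gj, hj, ij
  2-simplices (20): abh, abi, ade, adg, aeh, agi, bcd, bcf, bdi, bfh, cdg, ceh, cej, cfj, cgh, dei, eij, fhj, ghj, gij

Hence C_0 ≅ Z^10, C_1 ≅ Z^30, C_2 ≅ Z^20.

The boundary map ∂_1: C_1 → C_0 is given by ∂[p,q] = [q] − [p]. For instance
  ∂hj = j − h.
This gives a 10×30 integer matrix of rank 9; reducing to Smith normal form yields diagonal entries (1,1,1,1,1,1,1,1,1).

The boundary map ∂_2: C_2 → C_1 acts by ∂[p,q,r] = [q,r] − [p,r] + [p,q]. For instance
  ∂bfh = fh − bh + bf,
  ∂ghj = hj − gj + gh.
As a 30×20 matrix over Z this has rank 20, with invariant factors (1,1,1,1,1,1,1,1,1,1,1,1,1,1,1,1,1,1,1,2).

Reading off H_k = ker ∂_k / im ∂_{k+1}:

  H_0: rank C_0 − rank ∂_1 = 10 − 9 = 1, and the invariant factors of ∂_1 are all 1, so H_0 ≅ Z.
  H_1: rank ker ∂_1 − rank ∂_2 = (30 − 9) − 20 = 1, and ∂_2 has invariant factor 2 > 1, so H_1 ≅ Z × Z/2.
  H_2: rank ker ∂_2 − rank ∂_3 = (20 − 20) − 0 = 0, and there is no ∂_3, so H_2 ≅ 0.

As a check, the Euler characteristic is 10 − 30 + 20 = 0, which agrees with 1 − 1 + 0 = 0.

H_0 = Z,  H_1 = Z × Z/2,  H_2 = 0.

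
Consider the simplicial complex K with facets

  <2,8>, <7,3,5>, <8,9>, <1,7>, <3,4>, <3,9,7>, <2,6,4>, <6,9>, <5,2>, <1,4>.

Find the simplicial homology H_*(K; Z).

Order the vertices as 1 < 2 < 3 < 4 < 5 < 6 < 7 < 8 < 9. Listing each simplex with vertices in this order, K has dimension 2 with simplices:

  0-simplices (9): [1], [2], [3], [4], [5], [6], [7], [8], [9]
  1-simplices (15): [1,4], [1,7], [2,4], [2,5], [2,6], [2,8], [3,4], [3,5], [3,7], [3,9], [4,6], [5,7], [6,9], [7,9], [8,9]
  2-simplices (3): [2,4,6], [3,5,7], [3,7,9]

giving chain groups C_0 ≅ Z^9, C_1 ≅ Z^15, C_2 ≅ Z^3.

Boundary ∂_1: C_1 → C_0 maps an edge to its endpoints' difference, ∂[p,q] = q − p.
As a 9×15 matrix over Z this has rank 8, with invariant factors (1,1,1,1,1,1,1,1).

Boundary ∂_2: C_2 → C_1 maps a triangle to the signed sum of its edges. For instance
  ∂[3,7,9] = [7,9] − [3,9] + [3,7],
  ∂[3,5,7] = [5,7] − [3,7] + [3,5].
The 15×3 boundary matrix has rank 3 and Smith normal form diag(1,1,1).

From H_k ≅ ker(∂_k) / im(∂_{k+1}) we obtain:

  H_0: rank C_0 − rank ∂_1 = 9 − 8 = 1, and the invariant factors of ∂_1 are all 1, so H_0 = Z.
  H_1: rank ker ∂_1 − rank ∂_2 = (15 − 8) − 3 = 4, and the invariant factors of ∂_2 are all 1, so H_1 = Z^4.
  H_2: rank ker ∂_2 − rank ∂_3 = (3 − 3) − 0 = 0, and there is no ∂_3, so H_2 = 0.

As a check, the Euler characteristic is 9 − 15 + 3 = -3, which agrees with 1 − 4 + 0 = -3.

H_0 = Z,  H_1 = Z^4,  H_2 = 0.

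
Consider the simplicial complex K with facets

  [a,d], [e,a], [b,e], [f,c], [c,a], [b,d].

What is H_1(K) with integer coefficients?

Order the vertices as a < b < c < d < e < f. Listing each simplex with vertices in this order, K has dimension 1 with simplices:

  0-simplices (6): a, b, c, d, e, f
  1-simplices (6): ac, ad, ae, bd, be, cf

so the chain groups are C_0 ≅ Z^6, C_1 ≅ Z^6.

∂_1: C_1 → C_0 maps an edge to its endpoints' difference, ∂[p,q] = q − p.
As a 6×6 matrix over Z this has rank 5, with invariant factors (1,1,1,1,1).

From H_k ≅ ker(∂_k) / im(∂_{k+1}) we obtain:

  H_1: rank ker ∂_1 − rank ∂_2 = (6 − 5) − 0 = 1, and there is no ∂_2, so H_1 ≅ Z.

H_1 = Z.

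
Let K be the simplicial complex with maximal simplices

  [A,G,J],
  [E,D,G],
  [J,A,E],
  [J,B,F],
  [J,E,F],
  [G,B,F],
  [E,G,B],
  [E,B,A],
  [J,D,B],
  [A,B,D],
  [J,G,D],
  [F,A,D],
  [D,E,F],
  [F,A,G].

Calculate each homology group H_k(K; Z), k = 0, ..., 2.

H_0 = Z,  H_1 = Z^2,  H_2 = Z.

We work with the vertex ordering A < B < D < E < F < G < J. The simplices of K, each written with vertices in increasing order, are:

  0-simplices (7): A, B, D, E, F, G, J
  1-simplices (21): AB, AD, AE, AF, AG, AJ, BD, BE, BF, BG, BJ, DE, DF, DG, DJ, EF, EG, EJ, FG, FJ, GJ
  2-simplices (14): ABD, ABE, ADF, AEJ, AFG, AGJ, BDJ, BEG, BFG, BFJ, DEF, DEG, DGJ, EFJ

so the chain groups are C_0 ≅ Z^7, C_1 ≅ Z^21, C_2 ≅ Z^14.

The boundary map ∂_1: C_1 → C_0 sends each edge [p,q] (with p < q) to q − p. For instance
  ∂EG = G − E.
This gives a 7×21 integer matrix of rank 6; reducing to Smith normal form yields diagonal entries (1,1,1,1,1,1).

∂_2: C_2 → C_1 sends each 2-simplex [p,q,r] to [q,r] − [p,r] + [p,q]. For instance
  ∂AFG = FG − AG + AF,
  ∂EFJ = FJ − EJ + EF.
The 21×14 boundary matrix has rank 13 and Smith normal form diag(1,1,1,1,1,1,1,1,1,1,1,1,1).

Computing H_k = (kernel of ∂_k) / (image of ∂_{k+1}):

  H_0: rank C_0 − rank ∂_1 = 7 − 6 = 1, and the invariant factors of ∂_1 are all 1, so H_0 = Z.
  H_1: rank ker ∂_1 − rank ∂_2 = (21 − 6) − 13 = 2, and the invariant factors of ∂_2 are all 1, so H_1 = Z^2.
  H_2: rank ker ∂_2 − rank ∂_3 = (14 − 13) − 0 = 1, and there is no ∂_3, so H_2 = Z.

(K is a triangulation of the torus T^2.)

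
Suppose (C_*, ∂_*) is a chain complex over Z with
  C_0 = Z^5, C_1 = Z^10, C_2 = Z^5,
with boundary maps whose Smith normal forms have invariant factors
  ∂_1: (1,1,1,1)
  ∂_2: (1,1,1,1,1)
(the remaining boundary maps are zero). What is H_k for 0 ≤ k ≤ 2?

H_0 ≅ Z,  H_1 ≅ Z,  H_2 = 0.

H_0: b_0 = 5 − 0 − 4 = 1; torsion from ∂_1 factors > 1: none. So H_0 ≅ Z.
H_1: b_1 = 10 − 4 − 5 = 1; torsion from ∂_2 factors > 1: none. So H_1 ≅ Z.
H_2: b_2 = 5 − 5 − 0 = 0; torsion from ∂_3 factors > 1: none. So H_2 ≅ 0.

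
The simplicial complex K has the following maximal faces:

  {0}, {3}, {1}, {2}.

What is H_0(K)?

Order the vertices as 0 < 1 < 2 < 3. Listing each simplex with vertices in this order, K has dimension 0 with simplices:

  0-simplices (4): [0], [1], [2], [3]

giving chain groups C_0 ≅ Z^4.

Now H_k = ker ∂_k / im ∂_{k+1}, so:

  H_0: rank C_0 − rank ∂_1 = 4 − 0 = 4, and there is no ∂_1, so H_0 = Z^4.

H_0 ≅ Z^4.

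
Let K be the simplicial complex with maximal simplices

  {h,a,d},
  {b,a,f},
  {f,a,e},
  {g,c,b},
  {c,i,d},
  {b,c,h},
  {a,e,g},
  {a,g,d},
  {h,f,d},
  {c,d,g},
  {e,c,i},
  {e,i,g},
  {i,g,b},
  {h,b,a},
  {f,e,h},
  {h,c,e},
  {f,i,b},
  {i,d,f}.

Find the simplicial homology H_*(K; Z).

H_0 ≅ Z,  H_1 ≅ Z ⊕ Z_2,  H_2 = 0.

K has 9 vertices, 27 edges, 18 triangles.
rank ∂_0 = 0, rank ∂_1 = 8 ⇒ b_0 = 9 − 0 − 8 = 1; all invariant factors of ∂_1 are 1 so no torsion. So H_0 ≅ Z.
rank ∂_1 = 8, rank ∂_2 = 18 ⇒ b_1 = 27 − 8 − 18 = 1; ∂_2 has invariant factor(s) [2] giving torsion. So H_1 ≅ Z ⊕ Z_2.
rank ∂_2 = 18, rank ∂_3 = 0 ⇒ b_2 = 18 − 18 − 0 = 0. So H_2 ≅ 0.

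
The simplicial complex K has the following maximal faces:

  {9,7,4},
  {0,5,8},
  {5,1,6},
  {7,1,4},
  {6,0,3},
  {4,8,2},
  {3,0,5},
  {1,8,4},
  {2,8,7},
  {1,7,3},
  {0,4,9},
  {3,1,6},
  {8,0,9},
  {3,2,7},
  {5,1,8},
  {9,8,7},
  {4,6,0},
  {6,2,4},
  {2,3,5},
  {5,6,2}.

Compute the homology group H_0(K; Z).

Take the total order 0 < 1 < 2 < 3 < 4 < 5 < 6 < 7 < 8 < 9 on the vertex set. Then K (dimension 2) consists of the simplices:

  0-simplices (10): [0], [1], [2], [3], [4], [5], [6], [7], [8], [9]
  1-simplices (30): (30 of them)
  2-simplices (20): (20 of them)

Hence C_0 ≅ Z^10, C_1 ≅ Z^30, C_2 ≅ Z^20.

The boundary map ∂_1: C_1 → C_0 sends each edge [p,q] (with p < q) to q − p.
The resulting 10×30 matrix has rank 9, and its Smith normal form has invariant factors (1,1,1,1,1,1,1,1,1).

The boundary map ∂_2: C_2 → C_1 sends each 2-simplex [p,q,r] to [q,r] − [p,r] + [p,q]. For instance
  ∂[0,4,9] = [4,9] − [0,9] + [0,4],
  ∂[1,4,7] = [4,7] − [1,7] + [1,4].
As a 30×20 matrix over Z this has rank 20, with invariant factors (1,1,1,1,1,1,1,1,1,1,1,1,1,1,1,1,1,1,1,2).

From H_k ≅ ker(∂_k) / im(∂_{k+1}) we obtain:

  H_0: rank C_0 − rank ∂_1 = 10 − 9 = 1, and the invariant factors of ∂_1 are all 1, so H_0 = Z.

H_0 = Z.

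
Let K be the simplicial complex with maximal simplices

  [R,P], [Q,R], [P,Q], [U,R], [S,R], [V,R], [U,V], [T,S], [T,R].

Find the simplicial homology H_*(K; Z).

H_0 = Z,  H_1 = Z^3.

We work with the vertex ordering P < Q < R < S < T < U < V. The simplices of K, each written with vertices in increasing order, are:

  0-simplices (7): P, Q, R, S, T, U, V
  1-simplices (9): PQ, PR, QR, RS, RT, RU, RV, ST, UV

so the chain groups are C_0 ≅ Z^7, C_1 ≅ Z^9.

Boundary ∂_1: C_1 → C_0 sends each edge [p,q] (with p < q) to q − p. For instance
  ∂QR = R − Q.
The resulting 7×9 matrix has rank 6, and its Smith normal form has invariant factors (1,1,1,1,1,1).

From H_k ≅ ker(∂_k) / im(∂_{k+1}) we obtain:

  H_0: rank C_0 − rank ∂_1 = 7 − 6 = 1, and the invariant factors of ∂_1 are all 1, so H_0 ≅ Z.
  H_1: rank ker ∂_1 − rank ∂_2 = (9 − 6) − 0 = 3, and there is no ∂_2, so H_1 ≅ Z^3.

(K is a triangulation of a wedge of 3 circles.)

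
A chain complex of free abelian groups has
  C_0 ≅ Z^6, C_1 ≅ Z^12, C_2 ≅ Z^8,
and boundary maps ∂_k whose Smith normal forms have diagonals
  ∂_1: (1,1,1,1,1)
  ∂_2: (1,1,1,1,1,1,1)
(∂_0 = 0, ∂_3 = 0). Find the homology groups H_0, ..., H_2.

H_0 ≅ Z,  H_1 = 0,  H_2 ≅ Z.

H_0: b_0 = 6 − 0 − 5 = 1; torsion from ∂_1 factors > 1: none. So H_0 ≅ Z.
H_1: b_1 = 12 − 5 − 7 = 0; torsion from ∂_2 factors > 1: none. So H_1 ≅ 0.
H_2: b_2 = 8 − 7 − 0 = 1; torsion from ∂_3 factors > 1: none. So H_2 ≅ Z.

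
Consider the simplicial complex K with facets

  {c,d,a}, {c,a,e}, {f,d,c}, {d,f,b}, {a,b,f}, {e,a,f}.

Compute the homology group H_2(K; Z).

H_2 = 0.

Fix the vertex order a < b < c < d < e < f and write every simplex with vertices in increasing order. Then dim K = 2 and the simplices of K are:

  0-simplices (6): a, b, c, d, e, f
  1-simplices (12): ab, ac, ad, ae, af, bd, bf, cd, ce, cf, df, ef
  2-simplices (6): abf, acd, ace, aef, bdf, cdf

Hence C_0 ≅ Z^6, C_1 ≅ Z^12, C_2 ≅ Z^6.

The boundary map ∂_1: C_1 → C_0 is given by ∂[p,q] = [q] − [p]. For instance
  ∂ce = e − c.
This gives a 6×12 integer matrix of rank 5; reducing to Smith normal form yields diagonal entries (1,1,1,1,1).

The boundary map ∂_2: C_2 → C_1 acts by ∂[p,q,r] = [q,r] − [p,r] + [p,q]. For instance
  ∂aef = ef − af + ae,
  ∂abf = bf − af + ab.
The resulting 12×6 matrix has rank 6, and its Smith normal form has invariant factors (1,1,1,1,1,1).

From H_k ≅ ker(∂_k) / im(∂_{k+1}) we obtain:

  H_2: rank ker ∂_2 − rank ∂_3 = (6 − 6) − 0 = 0, and there is no ∂_3, so H_2 ≅ 0.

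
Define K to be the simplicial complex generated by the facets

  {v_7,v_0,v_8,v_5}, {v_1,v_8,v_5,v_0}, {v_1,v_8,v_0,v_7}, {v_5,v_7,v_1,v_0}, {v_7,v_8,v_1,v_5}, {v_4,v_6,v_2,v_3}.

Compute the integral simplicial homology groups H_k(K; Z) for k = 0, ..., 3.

We work with the vertex ordering v_0 < v_1 < v_2 < v_3 < v_4 < v_5 < v_6 < v_7 < v_8. The simplices of K, each written with vertices in increasing order, are:

  0-simplices (9): [v_0], [v_1], [v_2], [v_3], [v_4], [v_5], [v_6], [v_7], [v_8]
  1-simplices (16): (16 of them)
  2-simplices (14): (14 of them)
  3-simplices (6): [v_0,v_1,v_5,v_7], [v_0,v_1,v_5,v_8], [v_0,v_1,v_7,v_8], [v_0,v_5,v_7,v_8], [v_1,v_5,v_7,v_8], [v_2,v_3,v_4,v_6]

so the chain groups are C_0 ≅ Z^9, C_1 ≅ Z^16, C_2 ≅ Z^14, C_3 ≅ Z^6.

∂_1: C_1 → C_0 sends each edge [p,q] (with p < q) to q − p.
This gives a 9×16 integer matrix of rank 7; reducing to Smith normal form yields diagonal entries (1,1,1,1,1,1,1).

The boundary map ∂_2: C_2 → C_1 sends each 2-simplex [p,q,r] to [q,r] − [p,r] + [p,q]. For instance
  ∂[v_0,v_7,v_8] = [v_7,v_8] − [v_0,v_8] + [v_0,v_7],
  ∂[v_2,v_3,v_6] = [v_3,v_6] − [v_2,v_6] + [v_2,v_3].
The 16×14 boundary matrix has rank 9 and Smith normal form diag(1,1,1,1,1,1,1,1,1).

Boundary ∂_3: C_3 → C_2 sends each 3-simplex σ to the alternating sum Σ_i (−1)^i (σ with its i-th vertex removed). For instance
  ∂[v_2,v_3,v_4,v_6] = [v_3,v_4,v_6] − [v_2,v_4,v_6] + [v_2,v_3,v_6] − [v_2,v_3,v_4],
  ∂[v_0,v_1,v_5,v_7] = [v_1,v_5,v_7] − [v_0,v_5,v_7] + [v_0,v_1,v_7] − [v_0,v_1,v_5].
As a 14×6 matrix over Z this has rank 5, with invariant factors (1,1,1,1,1).

From H_k ≅ ker(∂_k) / im(∂_{k+1}) we obtain:

  H_0: rank C_0 − rank ∂_1 = 9 − 7 = 2, and the invariant factors of ∂_1 are all 1, so H_0 = Z^2.
  H_1: rank ker ∂_1 − rank ∂_2 = (16 − 7) − 9 = 0, and the invariant factors of ∂_2 are all 1, so H_1 = 0.
  H_2: rank ker ∂_2 − rank ∂_3 = (14 − 9) − 5 = 0, and the invariant factors of ∂_3 are all 1, so H_2 = 0.
  H_3: rank ker ∂_3 − rank ∂_4 = (6 − 5) − 0 = 1, and there is no ∂_4, so H_3 = Z.

As a check, the Euler characteristic is 9 − 16 + 14 − 6 = 1, which agrees with 2 − 0 + 0 − 1 = 1.

H_0 = Z^2,  H_1 = 0,  H_2 = 0,  H_3 = Z.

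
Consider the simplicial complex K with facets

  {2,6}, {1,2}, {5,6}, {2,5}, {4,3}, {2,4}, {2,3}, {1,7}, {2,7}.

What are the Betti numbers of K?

b_0 = 1, b_1 = 3.

K has 7 vertices, 9 edges.
rank ∂_0 = 0, rank ∂_1 = 6 ⇒ b_0 = 7 − 0 − 6 = 1; all invariant factors of ∂_1 are 1 so no torsion. So H_0 ≅ Z.
rank ∂_1 = 6, rank ∂_2 = 0 ⇒ b_1 = 9 − 6 − 0 = 3. So H_1 ≅ Z^3.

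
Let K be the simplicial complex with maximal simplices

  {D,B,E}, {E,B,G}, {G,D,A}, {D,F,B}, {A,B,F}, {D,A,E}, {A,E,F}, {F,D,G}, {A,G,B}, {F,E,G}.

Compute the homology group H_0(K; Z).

H_0 = Z.

Fix the vertex order A < B < D < E < F < G and write every simplex with vertices in increasing order. Then dim K = 2 and the simplices of K are:

  0-simplices (6): A, B, D, E, F, G
  1-simplices (15): AB, AD, AE, AF, AG, BD, BE, BF, BG, DE, DF, DG, EF, EG, FG
  2-simplices (10): ABF, ABG, ADE, ADG, AEF, BDE, BDF, BEG, DFG, EFG

Hence C_0 ≅ Z^6, C_1 ≅ Z^15, C_2 ≅ Z^10.

The boundary map ∂_1: C_1 → C_0 sends each edge [p,q] (with p < q) to q − p.
This gives a 6×15 integer matrix of rank 5; reducing to Smith normal form yields diagonal entries (1,1,1,1,1).

∂_2: C_2 → C_1 acts by ∂[p,q,r] = [q,r] − [p,r] + [p,q]. For instance
  ∂DFG = FG − DG + DF,
  ∂BDF = DF − BF + BD.
The 15×10 boundary matrix has rank 10 and Smith normal form diag(1,1,1,1,1,1,1,1,1,2).

From H_k ≅ ker(∂_k) / im(∂_{k+1}) we obtain:

  H_0: rank C_0 − rank ∂_1 = 6 − 5 = 1, and the invariant factors of ∂_1 are all 1, so H_0 = Z.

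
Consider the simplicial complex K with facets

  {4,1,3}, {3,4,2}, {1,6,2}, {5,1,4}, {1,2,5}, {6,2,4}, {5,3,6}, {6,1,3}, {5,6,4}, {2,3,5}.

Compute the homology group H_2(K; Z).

Order the vertices as 1 < 2 < 3 < 4 < 5 < 6. Listing each simplex with vertices in this order, K has dimension 2 with simplices:

  0-simplices (6): [1], [2], [3], [4], [5], [6]
  1-simplices (15): [1,2], [1,3], [1,4], [1,5], [1,6], [2,3], [2,4], [2,5], [2,6], [3,4], [3,5], [3,6], [4,5], [4,6], [5,6]
  2-simplices (10): [1,2,5], [1,2,6], [1,3,4], [1,3,6], [1,4,5], [2,3,4], [2,3,5], [2,4,6], [3,5,6], [4,5,6]

so the chain groups are C_0 ≅ Z^6, C_1 ≅ Z^15, C_2 ≅ Z^10.

∂_1: C_1 → C_0 maps an edge to its endpoints' difference, ∂[p,q] = q − p.
The 6×15 boundary matrix has rank 5 and Smith normal form diag(1,1,1,1,1).

∂_2: C_2 → C_1 maps a triangle to the signed sum of its edges. For instance
  ∂[1,3,6] = [3,6] − [1,6] + [1,3],
  ∂[1,3,4] = [3,4] − [1,4] + [1,3].
The 15×10 boundary matrix has rank 10 and Smith normal form diag(1,1,1,1,1,1,1,1,1,2).

Now H_k = ker ∂_k / im ∂_{k+1}, so:

  H_2: rank ker ∂_2 − rank ∂_3 = (10 − 10) − 0 = 0, and there is no ∂_3, so H_2 = 0.

H_2 = 0.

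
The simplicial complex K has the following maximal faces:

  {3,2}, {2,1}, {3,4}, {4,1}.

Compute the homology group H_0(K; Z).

We work with the vertex ordering 1 < 2 < 3 < 4. The simplices of K, each written with vertices in increasing order, are:

  0-simplices (4): [1], [2], [3], [4]
  1-simplices (4): [1,2], [1,4], [2,3], [3,4]

giving chain groups C_0 ≅ Z^4, C_1 ≅ Z^4.

The boundary map ∂_1: C_1 → C_0 maps an edge to its endpoints' difference, ∂[p,q] = q − p.
This gives a 4×4 integer matrix of rank 3; reducing to Smith normal form yields diagonal entries (1,1,1).

Reading off H_k = ker ∂_k / im ∂_{k+1}:

  H_0: rank C_0 − rank ∂_1 = 4 − 3 = 1, and the invariant factors of ∂_1 are all 1, so H_0 = Z.

H_0 ≅ Z.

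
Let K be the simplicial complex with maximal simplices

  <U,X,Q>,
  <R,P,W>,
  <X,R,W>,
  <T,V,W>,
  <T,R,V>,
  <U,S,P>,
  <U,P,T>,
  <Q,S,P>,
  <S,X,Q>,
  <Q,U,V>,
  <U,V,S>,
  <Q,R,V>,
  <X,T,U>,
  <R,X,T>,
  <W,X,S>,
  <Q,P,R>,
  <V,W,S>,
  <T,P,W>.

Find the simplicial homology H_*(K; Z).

Take the total order P < Q < R < S < T < U < V < W < X on the vertex set. Then K (dimension 2) consists of the simplices:

  0-simplices (9): P, Q, R, S, T, U, V, W, X
  1-simplices (27): PQ, PR, PS, PT, PU, PW, QR, QS, QU, QV, QX, RT, RV, RW, RX, SU, SV, SW, SX, TU, TV, TW, TX, UV, UX, VW, WX
  2-simplices (18): PQR, PQS, PRW, PSU, PTU, PTW, QRV, QSX, QUV, QUX, RTV, RTX, RWX, SUV, SVW, SWX, TUX, TVW

Hence C_0 ≅ Z^9, C_1 ≅ Z^27, C_2 ≅ Z^18.

The boundary map ∂_1: C_1 → C_0 maps an edge to its endpoints' difference, ∂[p,q] = q − p. For instance
  ∂QX = X − Q.
This gives a 9×27 integer matrix of rank 8; reducing to Smith normal form yields diagonal entries (1,1,1,1,1,1,1,1).

Boundary ∂_2: C_2 → C_1 maps a triangle to the signed sum of its edges. For instance
  ∂QSX = SX − QX + QS,
  ∂QRV = RV − QV + QR.
This gives a 27×18 integer matrix of rank 18; reducing to Smith normal form yields diagonal entries (1,1,1,1,1,1,1,1,1,1,1,1,1,1,1,1,1,2).

From H_k ≅ ker(∂_k) / im(∂_{k+1}) we obtain:

  H_0: rank C_0 − rank ∂_1 = 9 − 8 = 1, and the invariant factors of ∂_1 are all 1, so H_0 ≅ Z.
  H_1: rank ker ∂_1 − rank ∂_2 = (27 − 8) − 18 = 1, and ∂_2 has invariant factor 2 > 1, so H_1 ≅ Z ⊕ Z_2.
  H_2: rank ker ∂_2 − rank ∂_3 = (18 − 18) − 0 = 0, and there is no ∂_3, so H_2 ≅ 0.

(K is a triangulation of the Klein bottle.)

H_0 = Z,  H_1 = Z ⊕ Z_2,  H_2 = 0.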